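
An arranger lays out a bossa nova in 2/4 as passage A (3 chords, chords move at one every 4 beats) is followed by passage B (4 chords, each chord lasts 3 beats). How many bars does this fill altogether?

12 bars

A: 3 × 4 = 12 beats = 6 bars.
B: 4 × 3 = 12 beats = 6 bars.
Total: 6 + 6 = 12 bars.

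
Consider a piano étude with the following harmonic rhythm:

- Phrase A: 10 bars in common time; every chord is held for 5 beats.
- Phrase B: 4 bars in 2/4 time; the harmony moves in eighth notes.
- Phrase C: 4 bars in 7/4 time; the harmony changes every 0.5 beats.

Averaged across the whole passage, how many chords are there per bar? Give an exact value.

40/9 chords per bar

A: 10 bars of 4 beats is 40 beats; at 5 beats each that's 8 chords.
B: 4 bars of 2 beats is 8 beats; at 0.5 beats each that's 16 chords.
C: 4 bars of 7 beats is 28 beats; at 0.5 beats each that's 56 chords.
Overall: 80 chords over 18 bars → 80/18 = 40/9 chords per bar.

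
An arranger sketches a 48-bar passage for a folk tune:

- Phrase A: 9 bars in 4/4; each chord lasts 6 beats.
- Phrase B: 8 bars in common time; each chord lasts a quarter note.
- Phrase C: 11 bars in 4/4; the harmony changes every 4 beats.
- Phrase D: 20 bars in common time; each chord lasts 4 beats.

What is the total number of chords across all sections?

69 chords

A has 36 beats and chords last 6 each, so 6 chords.
B has 32 beats and chords last 1 each, so 32 chords.
C has 44 beats and chords last 4 each, so 11 chords.
D has 80 beats and chords last 4 each, so 20 chords.
Total: 6 + 32 + 11 + 20 = 69.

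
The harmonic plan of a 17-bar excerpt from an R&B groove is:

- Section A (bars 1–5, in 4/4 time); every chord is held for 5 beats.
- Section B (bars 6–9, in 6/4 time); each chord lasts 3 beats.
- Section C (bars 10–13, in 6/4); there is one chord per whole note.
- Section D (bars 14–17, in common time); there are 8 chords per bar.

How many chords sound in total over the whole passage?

A: 5 bars × 4 beats = 20 beats; 5 beats/chord → 4 chords.
B: 4 bars × 6 beats = 24 beats; 3 beats/chord → 8 chords.
C: 4 bars × 6 beats = 24 beats; 4 beats/chord → 6 chords.
D: 4 bars × 4 beats = 16 beats; 0.5 beats/chord → 32 chords.
Total: 4 + 8 + 6 + 32 = 50.

50 chords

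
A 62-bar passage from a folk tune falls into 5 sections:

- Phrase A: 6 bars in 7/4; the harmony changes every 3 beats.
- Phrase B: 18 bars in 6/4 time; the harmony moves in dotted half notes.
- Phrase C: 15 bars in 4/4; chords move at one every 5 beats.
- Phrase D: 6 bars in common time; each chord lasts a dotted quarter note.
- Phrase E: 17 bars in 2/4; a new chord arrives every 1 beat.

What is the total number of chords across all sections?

A: 6 bars × 7 beats = 42 beats; 3 beats/chord → 14 chords.
B: 18 bars × 6 beats = 108 beats; 3 beats/chord → 36 chords.
C: 15 bars × 4 beats = 60 beats; 5 beats/chord → 12 chords.
D: 6 bars × 4 beats = 24 beats; 1.5 beats/chord → 16 chords.
E: 17 bars × 2 beats = 34 beats; 1 beat/chord → 34 chords.
Total: 14 + 36 + 12 + 16 + 34 = 112.

112 chords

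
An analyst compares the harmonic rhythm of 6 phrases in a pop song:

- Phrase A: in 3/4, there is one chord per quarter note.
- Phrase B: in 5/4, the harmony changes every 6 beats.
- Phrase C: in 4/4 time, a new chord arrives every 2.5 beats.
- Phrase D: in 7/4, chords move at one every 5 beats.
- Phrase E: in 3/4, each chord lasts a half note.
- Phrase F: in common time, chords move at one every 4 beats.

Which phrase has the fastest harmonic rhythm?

Phrase A

A: each chord is 1 beat in 3/4, so 3 per bar.
B: each chord is 6 beats in 5/4, so 5/6 per bar.
C: each chord is 2.5 beats in 4/4, so 1.6 per bar.
D: each chord is 5 beats in 7/4, so 1.4 per bar.
E: each chord is 2 beats in 3/4, so 1.5 per bar.
F: each chord is 4 beats in 4/4, so 1 per bar.
Fastest is A at 3 chords/bar.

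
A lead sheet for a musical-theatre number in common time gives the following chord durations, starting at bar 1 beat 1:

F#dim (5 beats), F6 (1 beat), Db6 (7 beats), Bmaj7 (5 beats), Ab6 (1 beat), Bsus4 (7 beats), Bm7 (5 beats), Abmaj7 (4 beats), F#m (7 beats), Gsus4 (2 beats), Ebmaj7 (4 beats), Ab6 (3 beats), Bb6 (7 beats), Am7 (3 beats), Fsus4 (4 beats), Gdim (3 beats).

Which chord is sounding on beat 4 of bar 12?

Beat 4 of bar 12 is beat (12−1)×4 + 4 = 48 overall.
Running totals: F#dim ends at 5, F6 ends at 6, Db6 ends at 13, Bmaj7 ends at 18, Ab6 ends at 19, Bsus4 ends at 26, Bm7 ends at 31, Abmaj7 ends at 35, F#m ends at 42, Gsus4 ends at 44, Ebmaj7 ends at 48.
Beat 48 falls within Ebmaj7.

Ebmaj7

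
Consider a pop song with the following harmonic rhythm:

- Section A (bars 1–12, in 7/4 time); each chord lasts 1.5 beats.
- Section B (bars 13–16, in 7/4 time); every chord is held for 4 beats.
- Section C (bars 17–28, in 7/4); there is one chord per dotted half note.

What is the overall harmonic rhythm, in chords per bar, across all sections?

3.25 chords per bar

A: 12 × 7 = 84 beats ÷ 1.5 = 56 chords.
B: 4 × 7 = 28 beats ÷ 4 = 7 chords.
C: 12 × 7 = 84 beats ÷ 3 = 28 chords.
Overall: 91 chords over 28 bars → 91/28 = 3.25 chords per bar.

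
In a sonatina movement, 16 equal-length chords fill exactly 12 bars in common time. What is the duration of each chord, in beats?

12 bars × 4 beats/bar = 48 beats total.
48 beats ÷ 16 chords = 3 beats per chord.
(That is a dotted half note.)

3 beats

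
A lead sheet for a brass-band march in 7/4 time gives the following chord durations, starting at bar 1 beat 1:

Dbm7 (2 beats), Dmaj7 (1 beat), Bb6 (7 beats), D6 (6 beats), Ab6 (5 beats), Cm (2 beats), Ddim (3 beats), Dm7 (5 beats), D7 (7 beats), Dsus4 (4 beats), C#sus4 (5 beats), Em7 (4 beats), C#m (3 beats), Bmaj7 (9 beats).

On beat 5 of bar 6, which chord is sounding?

Dsus4

Beat 5 of bar 6 is beat (6−1)×7 + 5 = 40 overall.
Running totals: Dbm7 ends at 2, Dmaj7 ends at 3, Bb6 ends at 10, D6 ends at 16, Ab6 ends at 21, Cm ends at 23, Ddim ends at 26, Dm7 ends at 31, D7 ends at 38, Dsus4 ends at 42.
Beat 40 falls within Dsus4.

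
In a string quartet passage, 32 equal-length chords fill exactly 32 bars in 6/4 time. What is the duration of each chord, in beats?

32 bars × 6 beats/bar = 192 beats total.
192 beats ÷ 32 chords = 6 beats per chord.

6 beats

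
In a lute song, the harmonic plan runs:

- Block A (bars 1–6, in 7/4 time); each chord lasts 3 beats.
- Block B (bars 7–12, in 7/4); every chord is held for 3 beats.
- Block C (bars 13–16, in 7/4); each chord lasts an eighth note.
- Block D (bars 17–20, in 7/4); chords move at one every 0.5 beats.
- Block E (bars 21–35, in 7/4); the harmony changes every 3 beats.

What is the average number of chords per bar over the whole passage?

A: 6 × 7 = 42 beats ÷ 3 = 14 chords.
B: 6 × 7 = 42 beats ÷ 3 = 14 chords.
C: 4 × 7 = 28 beats ÷ 0.5 = 56 chords.
D: 4 × 7 = 28 beats ÷ 0.5 = 56 chords.
E: 15 × 7 = 105 beats ÷ 3 = 35 chords.
Overall: 175 chords over 35 bars → 175/35 = 5 chords per bar.

5 chords per bar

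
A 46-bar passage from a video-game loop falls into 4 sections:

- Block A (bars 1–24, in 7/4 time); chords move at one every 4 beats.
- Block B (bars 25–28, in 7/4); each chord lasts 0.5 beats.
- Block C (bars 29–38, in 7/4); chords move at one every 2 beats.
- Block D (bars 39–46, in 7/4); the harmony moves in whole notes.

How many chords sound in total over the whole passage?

A: 24·7 = 168 beats, 168/4 = 42 chords.
B: 4·7 = 28 beats, 28/0.5 = 56 chords.
C: 10·7 = 70 beats, 70/2 = 35 chords.
D: 8·7 = 56 beats, 56/4 = 14 chords.
Total: 42 + 56 + 35 + 14 = 147.

147 chords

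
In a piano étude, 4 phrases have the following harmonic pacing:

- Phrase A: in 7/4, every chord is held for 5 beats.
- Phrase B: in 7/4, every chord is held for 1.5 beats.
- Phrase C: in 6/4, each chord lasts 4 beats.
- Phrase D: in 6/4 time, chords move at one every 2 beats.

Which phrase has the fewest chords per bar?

Phrase A

A: each chord is 5 beats in 7/4, so 1.4 per bar.
B: each chord is 1.5 beats in 7/4, so 14/3 per bar.
C: each chord is 4 beats in 6/4, so 1.5 per bar.
D: each chord is 2 beats in 6/4, so 3 per bar.
Slowest is A at 1.4 chords/bar.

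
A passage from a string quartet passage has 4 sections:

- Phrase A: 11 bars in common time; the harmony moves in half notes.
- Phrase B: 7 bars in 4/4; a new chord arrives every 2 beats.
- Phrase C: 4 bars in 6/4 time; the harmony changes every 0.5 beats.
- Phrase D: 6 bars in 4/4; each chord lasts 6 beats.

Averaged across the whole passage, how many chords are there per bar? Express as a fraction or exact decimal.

A: 11 × 4 = 44 beats ÷ 2 = 22 chords.
B: 7 × 4 = 28 beats ÷ 2 = 14 chords.
C: 4 × 6 = 24 beats ÷ 0.5 = 48 chords.
D: 6 × 4 = 24 beats ÷ 6 = 4 chords.
Overall: 88 chords over 28 bars → 88/28 = 22/7 chords per bar.

22/7 chords per bar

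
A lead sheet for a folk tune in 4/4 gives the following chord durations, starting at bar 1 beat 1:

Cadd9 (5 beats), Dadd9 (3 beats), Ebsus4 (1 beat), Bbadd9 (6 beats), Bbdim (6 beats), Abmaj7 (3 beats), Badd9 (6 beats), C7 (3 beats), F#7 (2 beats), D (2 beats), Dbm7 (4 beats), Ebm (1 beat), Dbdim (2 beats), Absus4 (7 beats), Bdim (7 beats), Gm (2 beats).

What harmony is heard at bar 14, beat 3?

Bdim

Beat 3 of bar 14 is beat (14−1)×4 + 3 = 55 overall.
Running totals: Cadd9 ends at 5, Dadd9 ends at 8, Ebsus4 ends at 9, Bbadd9 ends at 15, Bbdim ends at 21, Abmaj7 ends at 24, Badd9 ends at 30, C7 ends at 33, F#7 ends at 35, D ends at 37, Dbm7 ends at 41, Ebm ends at 42, Dbdim ends at 44, Absus4 ends at 51, Bdim ends at 58.
Beat 55 falls within Bdim.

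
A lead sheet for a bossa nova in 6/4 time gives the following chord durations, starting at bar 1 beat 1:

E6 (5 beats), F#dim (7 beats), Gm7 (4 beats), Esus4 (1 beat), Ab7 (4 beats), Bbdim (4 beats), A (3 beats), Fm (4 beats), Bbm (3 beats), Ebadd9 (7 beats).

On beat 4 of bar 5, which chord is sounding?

A

Beat 4 of bar 5 is beat (5−1)×6 + 4 = 28 overall.
Running totals: E6 ends at 5, F#dim ends at 12, Gm7 ends at 16, Esus4 ends at 17, Ab7 ends at 21, Bbdim ends at 25, A ends at 28.
Beat 28 falls within A.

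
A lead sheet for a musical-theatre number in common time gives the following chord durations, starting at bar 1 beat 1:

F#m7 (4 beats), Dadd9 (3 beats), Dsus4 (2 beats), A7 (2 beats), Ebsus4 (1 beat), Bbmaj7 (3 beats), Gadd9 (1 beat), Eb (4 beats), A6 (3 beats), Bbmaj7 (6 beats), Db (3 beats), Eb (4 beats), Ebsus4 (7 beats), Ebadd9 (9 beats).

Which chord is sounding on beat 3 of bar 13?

Beat 3 of bar 13 is beat (13−1)×4 + 3 = 51 overall.
Running totals: F#m7 ends at 4, Dadd9 ends at 7, Dsus4 ends at 9, A7 ends at 11, Ebsus4 ends at 12, Bbmaj7 ends at 15, Gadd9 ends at 16, Eb ends at 20, A6 ends at 23, Bbmaj7 ends at 29, Db ends at 32, Eb ends at 36, Ebsus4 ends at 43, Ebadd9 ends at 52.
Beat 51 falls within Ebadd9.

Ebadd9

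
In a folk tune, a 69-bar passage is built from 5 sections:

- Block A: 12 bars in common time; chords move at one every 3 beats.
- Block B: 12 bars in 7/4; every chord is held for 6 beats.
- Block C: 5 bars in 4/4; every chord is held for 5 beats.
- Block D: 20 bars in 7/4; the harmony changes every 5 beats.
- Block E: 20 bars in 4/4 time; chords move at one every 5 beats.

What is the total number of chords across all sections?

A has 48 beats and chords last 3 each, so 16 chords.
B has 84 beats and chords last 6 each, so 14 chords.
C has 20 beats and chords last 5 each, so 4 chords.
D has 140 beats and chords last 5 each, so 28 chords.
E has 80 beats and chords last 5 each, so 16 chords.
Total: 16 + 14 + 4 + 28 + 16 = 78.

78 chords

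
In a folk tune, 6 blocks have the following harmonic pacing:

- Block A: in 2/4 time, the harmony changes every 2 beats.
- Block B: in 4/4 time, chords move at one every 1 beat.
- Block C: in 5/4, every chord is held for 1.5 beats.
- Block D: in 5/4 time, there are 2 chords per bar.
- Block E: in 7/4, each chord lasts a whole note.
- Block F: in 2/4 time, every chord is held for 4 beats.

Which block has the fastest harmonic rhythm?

Block B

A: 2 beats/bar ÷ 2 beats/chord = 1 chord/bar.
B: 4 beats/bar ÷ 1 beat/chord = 4 chords/bar.
C: 5 beats/bar ÷ 1.5 beats/chord = 10/3 chords/bar.
D: 5 beats/bar ÷ 2.5 beats/chord = 2 chords/bar.
E: 7 beats/bar ÷ 4 beats/chord = 1.75 chords/bar.
F: 2 beats/bar ÷ 4 beats/chord = 0.5 chords/bar.
Fastest is B at 4 chords/bar.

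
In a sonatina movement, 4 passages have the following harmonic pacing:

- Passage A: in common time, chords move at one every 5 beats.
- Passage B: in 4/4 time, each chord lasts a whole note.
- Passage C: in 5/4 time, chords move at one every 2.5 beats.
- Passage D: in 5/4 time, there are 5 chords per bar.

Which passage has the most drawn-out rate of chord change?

A: 4 beats/bar ÷ 5 beats/chord = 0.8 chords/bar.
B: 4 beats/bar ÷ 4 beats/chord = 1 chord/bar.
C: 5 beats/bar ÷ 2.5 beats/chord = 2 chords/bar.
D: 5 beats/bar ÷ 1 beat/chord = 5 chords/bar.
Slowest is A at 0.8 chords/bar.

Passage A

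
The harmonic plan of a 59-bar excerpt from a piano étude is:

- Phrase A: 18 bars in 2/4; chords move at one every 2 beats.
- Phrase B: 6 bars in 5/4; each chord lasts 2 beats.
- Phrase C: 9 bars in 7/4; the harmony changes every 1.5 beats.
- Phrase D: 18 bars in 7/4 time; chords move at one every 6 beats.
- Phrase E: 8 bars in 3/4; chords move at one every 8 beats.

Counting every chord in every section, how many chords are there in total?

A: 18·2 = 36 beats, 36/2 = 18 chords.
B: 6·5 = 30 beats, 30/2 = 15 chords.
C: 9·7 = 63 beats, 63/1.5 = 42 chords.
D: 18·7 = 126 beats, 126/6 = 21 chords.
E: 8·3 = 24 beats, 24/8 = 3 chords.
Total: 18 + 15 + 42 + 21 + 3 = 99.

99 chords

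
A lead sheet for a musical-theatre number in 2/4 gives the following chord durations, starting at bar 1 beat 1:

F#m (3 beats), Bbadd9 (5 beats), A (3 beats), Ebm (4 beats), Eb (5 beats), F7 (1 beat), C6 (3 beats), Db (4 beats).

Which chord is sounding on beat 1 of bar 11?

F7

Beat 1 of bar 11 is beat (11−1)×2 + 1 = 21 overall.
Running totals: F#m ends at 3, Bbadd9 ends at 8, A ends at 11, Ebm ends at 15, Eb ends at 20, F7 ends at 21.
Beat 21 falls within F7.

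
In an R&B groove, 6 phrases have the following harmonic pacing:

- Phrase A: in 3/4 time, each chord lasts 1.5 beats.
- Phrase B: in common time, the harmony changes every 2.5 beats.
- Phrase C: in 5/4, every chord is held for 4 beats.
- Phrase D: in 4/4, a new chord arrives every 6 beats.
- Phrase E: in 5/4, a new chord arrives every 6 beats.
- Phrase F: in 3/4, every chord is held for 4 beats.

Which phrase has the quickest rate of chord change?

A: 3 beats/bar ÷ 1.5 beats/chord = 2 chords/bar.
B: 4 beats/bar ÷ 2.5 beats/chord = 1.6 chords/bar.
C: 5 beats/bar ÷ 4 beats/chord = 1.25 chords/bar.
D: 4 beats/bar ÷ 6 beats/chord = 2/3 chords/bar.
E: 5 beats/bar ÷ 6 beats/chord = 5/6 chords/bar.
F: 3 beats/bar ÷ 4 beats/chord = 0.75 chords/bar.
Fastest is A at 2 chords/bar.

Phrase A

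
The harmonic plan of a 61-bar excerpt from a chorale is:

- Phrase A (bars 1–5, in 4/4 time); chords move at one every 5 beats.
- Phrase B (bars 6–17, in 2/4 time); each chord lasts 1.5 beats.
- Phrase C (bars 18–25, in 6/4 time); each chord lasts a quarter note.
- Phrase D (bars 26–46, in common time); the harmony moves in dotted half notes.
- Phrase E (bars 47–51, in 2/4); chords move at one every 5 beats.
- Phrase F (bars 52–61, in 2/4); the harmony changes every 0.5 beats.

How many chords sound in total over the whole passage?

A: 5 bars × 4 beats = 20 beats; 5 beats/chord → 4 chords.
B: 12 bars × 2 beats = 24 beats; 1.5 beats/chord → 16 chords.
C: 8 bars × 6 beats = 48 beats; 1 beat/chord → 48 chords.
D: 21 bars × 4 beats = 84 beats; 3 beats/chord → 28 chords.
E: 5 bars × 2 beats = 10 beats; 5 beats/chord → 2 chords.
F: 10 bars × 2 beats = 20 beats; 0.5 beats/chord → 40 chords.
Total: 4 + 16 + 48 + 28 + 2 + 40 = 138.

138 chords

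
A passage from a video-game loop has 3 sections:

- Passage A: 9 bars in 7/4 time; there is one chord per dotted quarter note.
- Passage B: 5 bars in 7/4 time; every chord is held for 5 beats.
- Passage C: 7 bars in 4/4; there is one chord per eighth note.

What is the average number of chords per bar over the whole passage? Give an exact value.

A: 9 bars of 7 beats is 63 beats; at 1.5 beats each that's 42 chords.
B: 5 bars of 7 beats is 35 beats; at 5 beats each that's 7 chords.
C: 7 bars of 4 beats is 28 beats; at 0.5 beats each that's 56 chords.
Overall: 105 chords over 21 bars → 105/21 = 5 chords per bar.

5 chords per bar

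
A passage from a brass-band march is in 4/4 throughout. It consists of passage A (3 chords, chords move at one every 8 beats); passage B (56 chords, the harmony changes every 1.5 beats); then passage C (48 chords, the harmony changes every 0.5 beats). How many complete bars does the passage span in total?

A: 3 × 8 = 24 beats = 6 bars.
B: 56 × 1.5 = 84 beats = 21 bars.
C: 48 × 0.5 = 24 beats = 6 bars.
Total: 6 + 21 + 6 = 33 bars.

33 bars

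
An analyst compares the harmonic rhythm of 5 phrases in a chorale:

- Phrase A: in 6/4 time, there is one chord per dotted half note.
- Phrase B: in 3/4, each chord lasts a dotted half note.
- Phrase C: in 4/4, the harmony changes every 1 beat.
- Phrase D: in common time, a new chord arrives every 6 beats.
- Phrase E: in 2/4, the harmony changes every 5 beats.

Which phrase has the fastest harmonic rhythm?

A: 6 beats/bar ÷ 3 beats/chord = 2 chords/bar.
B: 3 beats/bar ÷ 3 beats/chord = 1 chord/bar.
C: 4 beats/bar ÷ 1 beat/chord = 4 chords/bar.
D: 4 beats/bar ÷ 6 beats/chord = 2/3 chords/bar.
E: 2 beats/bar ÷ 5 beats/chord = 0.4 chords/bar.
Fastest is C at 4 chords/bar.

Phrase C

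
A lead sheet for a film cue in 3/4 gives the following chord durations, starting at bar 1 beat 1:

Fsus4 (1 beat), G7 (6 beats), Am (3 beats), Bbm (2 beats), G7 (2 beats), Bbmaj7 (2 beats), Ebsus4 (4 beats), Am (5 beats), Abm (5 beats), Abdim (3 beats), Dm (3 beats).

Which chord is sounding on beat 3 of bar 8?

Am

Beat 3 of bar 8 is beat (8−1)×3 + 3 = 24 overall.
Running totals: Fsus4 ends at 1, G7 ends at 7, Am ends at 10, Bbm ends at 12, G7 ends at 14, Bbmaj7 ends at 16, Ebsus4 ends at 20, Am ends at 25.
Beat 24 falls within Am.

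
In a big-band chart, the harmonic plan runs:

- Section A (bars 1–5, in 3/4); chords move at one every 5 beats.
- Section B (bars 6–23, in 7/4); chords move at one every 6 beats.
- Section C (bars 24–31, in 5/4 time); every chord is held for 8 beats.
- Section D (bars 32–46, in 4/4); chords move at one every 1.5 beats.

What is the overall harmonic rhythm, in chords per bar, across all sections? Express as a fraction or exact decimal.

1.5 chords per bar

A: 5 × 3 = 15 beats ÷ 5 = 3 chords.
B: 18 × 7 = 126 beats ÷ 6 = 21 chords.
C: 8 × 5 = 40 beats ÷ 8 = 5 chords.
D: 15 × 4 = 60 beats ÷ 1.5 = 40 chords.
Overall: 69 chords over 46 bars → 69/46 = 1.5 chords per bar.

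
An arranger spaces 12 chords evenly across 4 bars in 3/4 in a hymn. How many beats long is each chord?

1 beat

4 bars × 3 beats/bar = 12 beats total.
12 beats ÷ 12 chords = 1 beats per chord.
(That is a quarter note.)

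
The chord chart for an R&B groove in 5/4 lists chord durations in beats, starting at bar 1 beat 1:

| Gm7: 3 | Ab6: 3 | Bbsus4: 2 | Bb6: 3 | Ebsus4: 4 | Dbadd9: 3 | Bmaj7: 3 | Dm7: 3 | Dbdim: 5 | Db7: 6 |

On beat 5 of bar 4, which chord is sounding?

Bmaj7

Beat 5 of bar 4 is beat (4−1)×5 + 5 = 20 overall.
Running totals: Gm7 ends at 3, Ab6 ends at 6, Bbsus4 ends at 8, Bb6 ends at 11, Ebsus4 ends at 15, Dbadd9 ends at 18, Bmaj7 ends at 21.
Beat 20 falls within Bmaj7.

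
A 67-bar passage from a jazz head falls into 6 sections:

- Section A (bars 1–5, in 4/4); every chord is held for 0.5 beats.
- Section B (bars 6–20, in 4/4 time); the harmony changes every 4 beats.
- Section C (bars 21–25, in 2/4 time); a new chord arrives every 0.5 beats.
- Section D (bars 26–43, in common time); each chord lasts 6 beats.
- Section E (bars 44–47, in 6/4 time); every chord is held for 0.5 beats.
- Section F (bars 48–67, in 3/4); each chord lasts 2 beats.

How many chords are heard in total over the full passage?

A: 5 bars × 4 beats = 20 beats; 0.5 beats/chord → 40 chords.
B: 15 bars × 4 beats = 60 beats; 4 beats/chord → 15 chords.
C: 5 bars × 2 beats = 10 beats; 0.5 beats/chord → 20 chords.
D: 18 bars × 4 beats = 72 beats; 6 beats/chord → 12 chords.
E: 4 bars × 6 beats = 24 beats; 0.5 beats/chord → 48 chords.
F: 20 bars × 3 beats = 60 beats; 2 beats/chord → 30 chords.
Total: 40 + 15 + 20 + 12 + 48 + 30 = 165.

165 chords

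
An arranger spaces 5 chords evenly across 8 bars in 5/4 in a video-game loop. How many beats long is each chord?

8 bars × 5 beats/bar = 40 beats total.
40 beats ÷ 5 chords = 8 beats per chord.

8 beats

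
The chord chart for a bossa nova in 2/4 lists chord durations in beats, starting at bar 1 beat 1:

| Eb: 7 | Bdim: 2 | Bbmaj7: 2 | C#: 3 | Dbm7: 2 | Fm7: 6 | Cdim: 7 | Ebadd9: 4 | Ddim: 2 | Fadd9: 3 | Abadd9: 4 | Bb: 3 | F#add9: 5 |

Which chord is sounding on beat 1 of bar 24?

Beat 1 of bar 24 is beat (24−1)×2 + 1 = 47 overall.
Running totals: Eb ends at 7, Bdim ends at 9, Bbmaj7 ends at 11, C# ends at 14, Dbm7 ends at 16, Fm7 ends at 22, Cdim ends at 29, Ebadd9 ends at 33, Ddim ends at 35, Fadd9 ends at 38, Abadd9 ends at 42, Bb ends at 45, F#add9 ends at 50.
Beat 47 falls within F#add9.

F#add9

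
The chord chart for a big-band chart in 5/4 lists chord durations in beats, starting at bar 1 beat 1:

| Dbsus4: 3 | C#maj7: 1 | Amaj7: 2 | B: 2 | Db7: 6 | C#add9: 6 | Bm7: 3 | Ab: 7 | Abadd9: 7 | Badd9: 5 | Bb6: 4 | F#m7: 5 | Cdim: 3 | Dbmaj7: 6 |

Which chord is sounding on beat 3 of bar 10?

F#m7

Beat 3 of bar 10 is beat (10−1)×5 + 3 = 48 overall.
Running totals: Dbsus4 ends at 3, C#maj7 ends at 4, Amaj7 ends at 6, B ends at 8, Db7 ends at 14, C#add9 ends at 20, Bm7 ends at 23, Ab ends at 30, Abadd9 ends at 37, Badd9 ends at 42, Bb6 ends at 46, F#m7 ends at 51.
Beat 48 falls within F#m7.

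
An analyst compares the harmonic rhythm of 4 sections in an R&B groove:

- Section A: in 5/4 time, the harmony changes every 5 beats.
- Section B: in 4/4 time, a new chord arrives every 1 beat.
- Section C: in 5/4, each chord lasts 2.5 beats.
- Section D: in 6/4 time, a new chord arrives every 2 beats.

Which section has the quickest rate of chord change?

A: 5 beats/bar ÷ 5 beats/chord = 1 chord/bar.
B: 4 beats/bar ÷ 1 beat/chord = 4 chords/bar.
C: 5 beats/bar ÷ 2.5 beats/chord = 2 chords/bar.
D: 6 beats/bar ÷ 2 beats/chord = 3 chords/bar.
Fastest is B at 4 chords/bar.

Section B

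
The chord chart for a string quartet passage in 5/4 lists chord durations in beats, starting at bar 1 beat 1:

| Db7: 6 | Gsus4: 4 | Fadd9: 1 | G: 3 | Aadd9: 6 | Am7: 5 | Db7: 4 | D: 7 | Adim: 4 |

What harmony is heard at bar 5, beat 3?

Beat 3 of bar 5 is beat (5−1)×5 + 3 = 23 overall.
Running totals: Db7 ends at 6, Gsus4 ends at 10, Fadd9 ends at 11, G ends at 14, Aadd9 ends at 20, Am7 ends at 25.
Beat 23 falls within Am7.

Am7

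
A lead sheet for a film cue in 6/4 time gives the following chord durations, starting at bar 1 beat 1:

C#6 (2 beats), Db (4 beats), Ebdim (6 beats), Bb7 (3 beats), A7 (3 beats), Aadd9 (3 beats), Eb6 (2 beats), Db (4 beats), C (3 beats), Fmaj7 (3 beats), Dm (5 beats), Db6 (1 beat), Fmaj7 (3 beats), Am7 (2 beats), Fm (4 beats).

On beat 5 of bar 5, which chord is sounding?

C

Beat 5 of bar 5 is beat (5−1)×6 + 5 = 29 overall.
Running totals: C#6 ends at 2, Db ends at 6, Ebdim ends at 12, Bb7 ends at 15, A7 ends at 18, Aadd9 ends at 21, Eb6 ends at 23, Db ends at 27, C ends at 30.
Beat 29 falls within C.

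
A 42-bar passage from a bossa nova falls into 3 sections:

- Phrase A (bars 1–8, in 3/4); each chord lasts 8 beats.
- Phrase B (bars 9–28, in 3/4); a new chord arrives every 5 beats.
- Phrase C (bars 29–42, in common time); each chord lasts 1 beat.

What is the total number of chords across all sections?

A: 8·3 = 24 beats, 24/8 = 3 chords.
B: 20·3 = 60 beats, 60/5 = 12 chords.
C: 14·4 = 56 beats, 56/1 = 56 chords.
Total: 3 + 12 + 56 = 71.

71 chords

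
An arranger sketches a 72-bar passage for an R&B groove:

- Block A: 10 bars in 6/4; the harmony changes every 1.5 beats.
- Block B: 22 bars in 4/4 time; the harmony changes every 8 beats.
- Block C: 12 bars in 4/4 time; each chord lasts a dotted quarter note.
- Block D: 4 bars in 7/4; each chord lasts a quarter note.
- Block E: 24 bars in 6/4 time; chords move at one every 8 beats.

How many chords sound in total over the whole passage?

A: 10 bars × 6 beats = 60 beats; 1.5 beats/chord → 40 chords.
B: 22 bars × 4 beats = 88 beats; 8 beats/chord → 11 chords.
C: 12 bars × 4 beats = 48 beats; 1.5 beats/chord → 32 chords.
D: 4 bars × 7 beats = 28 beats; 1 beat/chord → 28 chords.
E: 24 bars × 6 beats = 144 beats; 8 beats/chord → 18 chords.
Total: 40 + 11 + 32 + 28 + 18 = 129.

129 chords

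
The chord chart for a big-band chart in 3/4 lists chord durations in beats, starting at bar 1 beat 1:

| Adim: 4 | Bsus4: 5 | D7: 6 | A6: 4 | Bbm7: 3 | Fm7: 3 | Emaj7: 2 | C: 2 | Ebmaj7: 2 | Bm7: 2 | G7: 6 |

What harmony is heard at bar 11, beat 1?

Ebmaj7

Beat 1 of bar 11 is beat (11−1)×3 + 1 = 31 overall.
Running totals: Adim ends at 4, Bsus4 ends at 9, D7 ends at 15, A6 ends at 19, Bbm7 ends at 22, Fm7 ends at 25, Emaj7 ends at 27, C ends at 29, Ebmaj7 ends at 31.
Beat 31 falls within Ebmaj7.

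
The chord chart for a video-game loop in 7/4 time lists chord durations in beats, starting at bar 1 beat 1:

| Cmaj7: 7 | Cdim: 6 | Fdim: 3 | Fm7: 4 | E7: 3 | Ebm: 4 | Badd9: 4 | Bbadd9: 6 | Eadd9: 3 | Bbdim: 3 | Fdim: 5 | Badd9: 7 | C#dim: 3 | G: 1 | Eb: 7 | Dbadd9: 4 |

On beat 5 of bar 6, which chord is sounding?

Beat 5 of bar 6 is beat (6−1)×7 + 5 = 40 overall.
Running totals: Cmaj7 ends at 7, Cdim ends at 13, Fdim ends at 16, Fm7 ends at 20, E7 ends at 23, Ebm ends at 27, Badd9 ends at 31, Bbadd9 ends at 37, Eadd9 ends at 40.
Beat 40 falls within Eadd9.

Eadd9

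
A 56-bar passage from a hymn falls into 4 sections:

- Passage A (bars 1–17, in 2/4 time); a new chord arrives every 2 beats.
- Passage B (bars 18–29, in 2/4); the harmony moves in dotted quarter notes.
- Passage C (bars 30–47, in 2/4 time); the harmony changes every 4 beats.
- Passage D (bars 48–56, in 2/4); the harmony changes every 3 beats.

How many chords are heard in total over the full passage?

A has 34 beats and chords last 2 each, so 17 chords.
B has 24 beats and chords last 1.5 each, so 16 chords.
C has 36 beats and chords last 4 each, so 9 chords.
D has 18 beats and chords last 3 each, so 6 chords.
Total: 17 + 16 + 9 + 6 = 48.

48 chords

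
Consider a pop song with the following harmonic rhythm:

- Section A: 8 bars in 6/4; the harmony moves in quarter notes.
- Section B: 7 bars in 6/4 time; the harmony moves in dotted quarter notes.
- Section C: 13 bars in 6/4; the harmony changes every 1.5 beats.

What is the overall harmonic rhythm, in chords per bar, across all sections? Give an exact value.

A: 8 bars of 6 beats is 48 beats; at 1 beat each that's 48 chords.
B: 7 bars of 6 beats is 42 beats; at 1.5 beats each that's 28 chords.
C: 13 bars of 6 beats is 78 beats; at 1.5 beats each that's 52 chords.
Overall: 128 chords over 28 bars → 128/28 = 32/7 chords per bar.

32/7 chords per bar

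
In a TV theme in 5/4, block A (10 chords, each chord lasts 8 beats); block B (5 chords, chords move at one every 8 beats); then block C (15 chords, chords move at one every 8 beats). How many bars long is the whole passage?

A: 10 × 8 = 80 beats = 16 bars.
B: 5 × 8 = 40 beats = 8 bars.
C: 15 × 8 = 120 beats = 24 bars.
Total: 16 + 8 + 24 = 48 bars.

48 bars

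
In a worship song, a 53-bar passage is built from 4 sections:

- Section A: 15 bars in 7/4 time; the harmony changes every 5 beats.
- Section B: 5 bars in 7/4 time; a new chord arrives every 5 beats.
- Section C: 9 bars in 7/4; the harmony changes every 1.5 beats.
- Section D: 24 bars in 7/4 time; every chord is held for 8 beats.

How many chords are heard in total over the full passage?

91 chords

A: 15·7 = 105 beats, 105/5 = 21 chords.
B: 5·7 = 35 beats, 35/5 = 7 chords.
C: 9·7 = 63 beats, 63/1.5 = 42 chords.
D: 24·7 = 168 beats, 168/8 = 21 chords.
Total: 21 + 7 + 42 + 21 = 91.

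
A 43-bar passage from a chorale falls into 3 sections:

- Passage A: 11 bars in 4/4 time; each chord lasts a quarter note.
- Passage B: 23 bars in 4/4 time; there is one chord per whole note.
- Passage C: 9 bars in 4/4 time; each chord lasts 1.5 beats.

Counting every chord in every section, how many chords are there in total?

91 chords

A has 44 beats and chords last 1 each, so 44 chords.
B has 92 beats and chords last 4 each, so 23 chords.
C has 36 beats and chords last 1.5 each, so 24 chords.
Total: 44 + 23 + 24 = 91.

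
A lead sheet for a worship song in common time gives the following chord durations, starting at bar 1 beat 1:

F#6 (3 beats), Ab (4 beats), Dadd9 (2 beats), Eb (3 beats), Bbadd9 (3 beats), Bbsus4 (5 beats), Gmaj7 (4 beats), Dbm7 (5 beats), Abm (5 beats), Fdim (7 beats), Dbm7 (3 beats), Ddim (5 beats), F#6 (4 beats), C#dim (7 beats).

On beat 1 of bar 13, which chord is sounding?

Ddim

Beat 1 of bar 13 is beat (13−1)×4 + 1 = 49 overall.
Running totals: F#6 ends at 3, Ab ends at 7, Dadd9 ends at 9, Eb ends at 12, Bbadd9 ends at 15, Bbsus4 ends at 20, Gmaj7 ends at 24, Dbm7 ends at 29, Abm ends at 34, Fdim ends at 41, Dbm7 ends at 44, Ddim ends at 49.
Beat 49 falls within Ddim.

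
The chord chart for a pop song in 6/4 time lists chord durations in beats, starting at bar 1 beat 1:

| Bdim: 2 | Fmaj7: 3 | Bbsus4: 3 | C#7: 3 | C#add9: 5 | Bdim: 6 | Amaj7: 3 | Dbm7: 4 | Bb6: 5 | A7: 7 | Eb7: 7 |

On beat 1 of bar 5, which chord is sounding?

Beat 1 of bar 5 is beat (5−1)×6 + 1 = 25 overall.
Running totals: Bdim ends at 2, Fmaj7 ends at 5, Bbsus4 ends at 8, C#7 ends at 11, C#add9 ends at 16, Bdim ends at 22, Amaj7 ends at 25.
Beat 25 falls within Amaj7.

Amaj7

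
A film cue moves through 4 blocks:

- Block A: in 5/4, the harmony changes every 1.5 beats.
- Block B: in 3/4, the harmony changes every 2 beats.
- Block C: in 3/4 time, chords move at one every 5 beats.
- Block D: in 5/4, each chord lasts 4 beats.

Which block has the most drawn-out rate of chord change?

A: 5 beats/bar ÷ 1.5 beats/chord = 10/3 chords/bar.
B: 3 beats/bar ÷ 2 beats/chord = 1.5 chords/bar.
C: 3 beats/bar ÷ 5 beats/chord = 0.6 chords/bar.
D: 5 beats/bar ÷ 4 beats/chord = 1.25 chords/bar.
Slowest is C at 0.6 chords/bar.

Block C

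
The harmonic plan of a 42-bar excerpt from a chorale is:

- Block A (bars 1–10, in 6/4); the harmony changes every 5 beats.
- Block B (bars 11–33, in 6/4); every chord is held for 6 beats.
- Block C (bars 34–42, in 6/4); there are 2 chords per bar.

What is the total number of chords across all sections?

A: 10·6 = 60 beats, 60/5 = 12 chords.
B: 23·6 = 138 beats, 138/6 = 23 chords.
C: 9·6 = 54 beats, 54/3 = 18 chords.
Total: 12 + 23 + 18 = 53.

53 chords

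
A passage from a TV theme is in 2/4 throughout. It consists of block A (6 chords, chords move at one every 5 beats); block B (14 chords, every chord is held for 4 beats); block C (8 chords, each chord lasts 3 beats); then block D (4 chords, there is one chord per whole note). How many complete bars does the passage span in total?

A: 6 × 5 = 30 beats = 15 bars.
B: 14 × 4 = 56 beats = 28 bars.
C: 8 × 3 = 24 beats = 12 bars.
D: 4 × 4 = 16 beats = 8 bars.
Total: 15 + 28 + 12 + 8 = 63 bars.

63 bars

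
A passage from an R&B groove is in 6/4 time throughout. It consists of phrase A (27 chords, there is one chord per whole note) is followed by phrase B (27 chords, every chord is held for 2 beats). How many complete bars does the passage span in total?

A: 27 × 4 = 108 beats = 18 bars.
B: 27 × 2 = 54 beats = 9 bars.
Total: 18 + 9 = 27 bars.

27 bars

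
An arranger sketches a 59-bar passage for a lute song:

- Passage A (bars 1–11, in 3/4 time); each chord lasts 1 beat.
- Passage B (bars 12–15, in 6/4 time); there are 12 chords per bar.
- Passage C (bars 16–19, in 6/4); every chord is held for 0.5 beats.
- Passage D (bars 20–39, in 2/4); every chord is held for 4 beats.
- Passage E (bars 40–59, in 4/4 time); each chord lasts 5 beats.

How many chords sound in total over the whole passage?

155 chords

A has 33 beats and chords last 1 each, so 33 chords.
B has 24 beats and chords last 0.5 each, so 48 chords.
C has 24 beats and chords last 0.5 each, so 48 chords.
D has 40 beats and chords last 4 each, so 10 chords.
E has 80 beats and chords last 5 each, so 16 chords.
Total: 33 + 48 + 48 + 10 + 16 = 155.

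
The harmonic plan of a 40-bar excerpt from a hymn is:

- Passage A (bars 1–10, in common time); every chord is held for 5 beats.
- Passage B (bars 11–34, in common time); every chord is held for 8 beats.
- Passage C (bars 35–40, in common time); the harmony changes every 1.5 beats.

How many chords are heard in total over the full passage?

36 chords

A: 10·4 = 40 beats, 40/5 = 8 chords.
B: 24·4 = 96 beats, 96/8 = 12 chords.
C: 6·4 = 24 beats, 24/1.5 = 16 chords.
Total: 8 + 12 + 16 = 36.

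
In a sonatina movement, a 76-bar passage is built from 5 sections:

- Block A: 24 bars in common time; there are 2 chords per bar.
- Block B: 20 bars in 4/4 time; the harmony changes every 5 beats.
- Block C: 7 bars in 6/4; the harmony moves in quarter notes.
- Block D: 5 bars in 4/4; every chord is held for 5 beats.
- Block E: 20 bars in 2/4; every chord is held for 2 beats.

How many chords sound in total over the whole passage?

A: 24 bars × 4 beats = 96 beats; 2 beats/chord → 48 chords.
B: 20 bars × 4 beats = 80 beats; 5 beats/chord → 16 chords.
C: 7 bars × 6 beats = 42 beats; 1 beat/chord → 42 chords.
D: 5 bars × 4 beats = 20 beats; 5 beats/chord → 4 chords.
E: 20 bars × 2 beats = 40 beats; 2 beats/chord → 20 chords.
Total: 48 + 16 + 42 + 4 + 20 = 130.

130 chords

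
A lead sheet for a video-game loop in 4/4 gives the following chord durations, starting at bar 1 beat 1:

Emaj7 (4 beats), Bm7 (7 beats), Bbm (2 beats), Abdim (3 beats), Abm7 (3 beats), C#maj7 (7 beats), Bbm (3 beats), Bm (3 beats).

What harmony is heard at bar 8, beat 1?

Beat 1 of bar 8 is beat (8−1)×4 + 1 = 29 overall.
Running totals: Emaj7 ends at 4, Bm7 ends at 11, Bbm ends at 13, Abdim ends at 16, Abm7 ends at 19, C#maj7 ends at 26, Bbm ends at 29.
Beat 29 falls within Bbm.

Bbm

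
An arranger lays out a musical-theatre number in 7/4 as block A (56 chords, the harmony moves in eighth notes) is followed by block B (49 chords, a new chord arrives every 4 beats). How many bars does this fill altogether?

32 bars

A: 56 × 0.5 = 28 beats = 4 bars.
B: 49 × 4 = 196 beats = 28 bars.
Total: 4 + 28 = 32 bars.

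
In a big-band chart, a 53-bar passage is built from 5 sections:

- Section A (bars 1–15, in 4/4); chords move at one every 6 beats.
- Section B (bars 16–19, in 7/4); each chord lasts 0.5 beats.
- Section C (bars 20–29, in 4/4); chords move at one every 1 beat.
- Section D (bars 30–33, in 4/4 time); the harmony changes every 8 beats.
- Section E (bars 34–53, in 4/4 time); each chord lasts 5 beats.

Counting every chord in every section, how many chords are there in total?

A: 15 bars × 4 beats = 60 beats; 6 beats/chord → 10 chords.
B: 4 bars × 7 beats = 28 beats; 0.5 beats/chord → 56 chords.
C: 10 bars × 4 beats = 40 beats; 1 beat/chord → 40 chords.
D: 4 bars × 4 beats = 16 beats; 8 beats/chord → 2 chords.
E: 20 bars × 4 beats = 80 beats; 5 beats/chord → 16 chords.
Total: 10 + 56 + 40 + 2 + 16 = 124.

124 chords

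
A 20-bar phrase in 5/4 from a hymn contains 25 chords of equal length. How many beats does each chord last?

20 bars × 5 beats/bar = 100 beats total.
100 beats ÷ 25 chords = 4 beats per chord.
(That is a whole note.)

4 beats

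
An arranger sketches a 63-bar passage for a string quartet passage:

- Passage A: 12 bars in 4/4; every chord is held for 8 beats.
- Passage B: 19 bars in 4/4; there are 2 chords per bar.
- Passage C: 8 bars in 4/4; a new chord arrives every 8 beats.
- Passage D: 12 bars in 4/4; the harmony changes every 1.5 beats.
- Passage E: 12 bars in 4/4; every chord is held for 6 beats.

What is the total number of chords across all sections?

A has 48 beats and chords last 8 each, so 6 chords.
B has 76 beats and chords last 2 each, so 38 chords.
C has 32 beats and chords last 8 each, so 4 chords.
D has 48 beats and chords last 1.5 each, so 32 chords.
E has 48 beats and chords last 6 each, so 8 chords.
Total: 6 + 38 + 4 + 32 + 8 = 88.

88 chords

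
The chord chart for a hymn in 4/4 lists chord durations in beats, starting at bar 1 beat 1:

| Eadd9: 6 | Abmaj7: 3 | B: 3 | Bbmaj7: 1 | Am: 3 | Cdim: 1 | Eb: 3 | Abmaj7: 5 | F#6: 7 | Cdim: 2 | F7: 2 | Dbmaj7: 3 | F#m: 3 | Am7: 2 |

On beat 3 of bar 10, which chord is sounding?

Dbmaj7

Beat 3 of bar 10 is beat (10−1)×4 + 3 = 39 overall.
Running totals: Eadd9 ends at 6, Abmaj7 ends at 9, B ends at 12, Bbmaj7 ends at 13, Am ends at 16, Cdim ends at 17, Eb ends at 20, Abmaj7 ends at 25, F#6 ends at 32, Cdim ends at 34, F7 ends at 36, Dbmaj7 ends at 39.
Beat 39 falls within Dbmaj7.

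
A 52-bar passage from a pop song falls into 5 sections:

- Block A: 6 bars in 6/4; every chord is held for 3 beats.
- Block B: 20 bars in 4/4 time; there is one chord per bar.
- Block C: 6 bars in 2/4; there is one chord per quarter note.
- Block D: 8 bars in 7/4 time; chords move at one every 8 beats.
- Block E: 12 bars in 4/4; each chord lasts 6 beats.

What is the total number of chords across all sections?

A: 6 bars × 6 beats = 36 beats; 3 beats/chord → 12 chords.
B: 20 bars × 4 beats = 80 beats; 4 beats/chord → 20 chords.
C: 6 bars × 2 beats = 12 beats; 1 beat/chord → 12 chords.
D: 8 bars × 7 beats = 56 beats; 8 beats/chord → 7 chords.
E: 12 bars × 4 beats = 48 beats; 6 beats/chord → 8 chords.
Total: 12 + 20 + 12 + 7 + 8 = 59.

59 chords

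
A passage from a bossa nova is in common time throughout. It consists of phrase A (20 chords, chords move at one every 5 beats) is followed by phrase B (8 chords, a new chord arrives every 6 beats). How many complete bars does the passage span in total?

A: 20 × 5 = 100 beats = 25 bars.
B: 8 × 6 = 48 beats = 12 bars.
Total: 25 + 12 = 37 bars.

37 bars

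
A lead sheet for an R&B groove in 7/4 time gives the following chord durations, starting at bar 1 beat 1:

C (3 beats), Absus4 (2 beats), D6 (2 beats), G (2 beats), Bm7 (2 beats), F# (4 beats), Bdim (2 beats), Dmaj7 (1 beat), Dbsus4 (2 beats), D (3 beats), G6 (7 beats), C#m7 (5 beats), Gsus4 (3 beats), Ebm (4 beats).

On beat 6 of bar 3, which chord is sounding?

Beat 6 of bar 3 is beat (3−1)×7 + 6 = 20 overall.
Running totals: C ends at 3, Absus4 ends at 5, D6 ends at 7, G ends at 9, Bm7 ends at 11, F# ends at 15, Bdim ends at 17, Dmaj7 ends at 18, Dbsus4 ends at 20.
Beat 20 falls within Dbsus4.

Dbsus4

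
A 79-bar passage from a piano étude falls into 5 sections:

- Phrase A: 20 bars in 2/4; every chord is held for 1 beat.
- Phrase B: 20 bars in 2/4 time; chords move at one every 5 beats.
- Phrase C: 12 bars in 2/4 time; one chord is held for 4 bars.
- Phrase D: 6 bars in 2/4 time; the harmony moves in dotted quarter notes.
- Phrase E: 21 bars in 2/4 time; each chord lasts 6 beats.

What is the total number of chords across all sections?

A: 20·2 = 40 beats, 40/1 = 40 chords.
B: 20·2 = 40 beats, 40/5 = 8 chords.
C: 12·2 = 24 beats, 24/8 = 3 chords.
D: 6·2 = 12 beats, 12/1.5 = 8 chords.
E: 21·2 = 42 beats, 42/6 = 7 chords.
Total: 40 + 8 + 3 + 8 + 7 = 66.

66 chords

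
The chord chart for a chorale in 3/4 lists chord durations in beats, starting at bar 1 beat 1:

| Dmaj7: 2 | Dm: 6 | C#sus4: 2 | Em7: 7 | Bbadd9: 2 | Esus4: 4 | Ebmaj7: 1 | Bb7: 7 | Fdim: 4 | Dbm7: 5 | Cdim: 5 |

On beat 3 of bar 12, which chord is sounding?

Dbm7

Beat 3 of bar 12 is beat (12−1)×3 + 3 = 36 overall.
Running totals: Dmaj7 ends at 2, Dm ends at 8, C#sus4 ends at 10, Em7 ends at 17, Bbadd9 ends at 19, Esus4 ends at 23, Ebmaj7 ends at 24, Bb7 ends at 31, Fdim ends at 35, Dbm7 ends at 40.
Beat 36 falls within Dbm7.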